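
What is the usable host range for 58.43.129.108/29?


Network: 58.43.129.104
Broadcast: 58.43.129.111
First usable = network + 1
Last usable = broadcast - 1
Range: 58.43.129.105 to 58.43.129.110


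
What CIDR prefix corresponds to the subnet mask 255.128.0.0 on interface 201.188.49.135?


Binary: 11111111.10000000.00000000.00000000
Count leading 1s
Prefix: /9


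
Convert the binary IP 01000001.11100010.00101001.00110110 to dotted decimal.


01000001 = 65
11100010 = 226
00101001 = 41
00110110 = 54
IP: 65.226.41.54


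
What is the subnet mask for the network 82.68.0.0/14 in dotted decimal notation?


/14 means 14 network bits, 18 host bits
Binary: 11111111111111000000000000000000
Mask: 255.252.0.0


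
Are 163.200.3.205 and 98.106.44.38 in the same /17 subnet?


Mask: 255.255.128.0
163.200.3.205 AND mask = 163.200.0.0
98.106.44.38 AND mask = 98.106.0.0
No, different subnets (163.200.0.0 vs 98.106.0.0)


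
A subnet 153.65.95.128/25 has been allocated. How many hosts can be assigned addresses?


Host bits = 32 - 25 = 7
Total addresses = 2^7 = 128
Usable = total - 2 (network and broadcast)
Usable hosts: 126


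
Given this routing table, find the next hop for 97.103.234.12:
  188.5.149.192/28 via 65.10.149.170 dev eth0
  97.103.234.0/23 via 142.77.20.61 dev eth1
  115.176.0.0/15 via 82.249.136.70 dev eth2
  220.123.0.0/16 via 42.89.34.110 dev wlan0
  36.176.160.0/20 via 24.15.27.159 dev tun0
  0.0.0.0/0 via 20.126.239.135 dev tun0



Longest prefix match for 97.103.234.12:
  /28 188.5.149.192: no
  /23 97.103.234.0: MATCH
  /15 115.176.0.0: no
  /16 220.123.0.0: no
  /20 36.176.160.0: no
  /0 0.0.0.0: MATCH
Selected: next-hop 142.77.20.61 via eth1 (matched /23)


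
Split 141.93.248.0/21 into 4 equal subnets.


New prefix = 21 + 2 = 23
Each subnet has 512 addresses
  141.93.248.0/23
  141.93.250.0/23
  141.93.252.0/23
  141.93.254.0/23
Subnets: 141.93.248.0/23, 141.93.250.0/23, 141.93.252.0/23, 141.93.254.0/23


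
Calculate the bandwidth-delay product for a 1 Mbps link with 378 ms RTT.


BDP = bandwidth * RTT
= 1 Mbps * 378 ms
= 1 * 1e6 * 378 / 1000 bits
= 378000 bits
= 47250 bytes
= 46.1426 KB
BDP = 378000 bits (47250 bytes)


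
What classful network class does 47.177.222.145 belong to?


First octet: 47
Binary: 00101111
0xxxxxxx -> Class A (1-126)
Class A, default mask 255.0.0.0 (/8)


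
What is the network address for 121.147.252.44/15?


IP:   01111001.10010011.11111100.00101100
Mask: 11111111.11111110.00000000.00000000
AND operation:
Net:  01111001.10010010.00000000.00000000
Network: 121.146.0.0/15


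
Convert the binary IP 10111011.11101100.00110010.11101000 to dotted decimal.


10111011 = 187
11101100 = 236
00110010 = 50
11101000 = 232
IP: 187.236.50.232


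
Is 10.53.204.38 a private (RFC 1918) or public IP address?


RFC 1918 private ranges:
  10.0.0.0/8 (10.0.0.0 - 10.255.255.255)
  172.16.0.0/12 (172.16.0.0 - 172.31.255.255)
  192.168.0.0/16 (192.168.0.0 - 192.168.255.255)
Private (in 10.0.0.0/8)


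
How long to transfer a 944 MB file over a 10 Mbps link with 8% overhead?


Effective throughput = 10 * (1 - 8/100) = 9.2 Mbps
File size in Mb = 944 * 8 = 7552 Mb
Time = 7552 / 9.2
Time = 820.8696 seconds


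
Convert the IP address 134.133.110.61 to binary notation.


134 = 10000110
133 = 10000101
110 = 01101110
61 = 00111101
Binary: 10000110.10000101.01101110.00111101


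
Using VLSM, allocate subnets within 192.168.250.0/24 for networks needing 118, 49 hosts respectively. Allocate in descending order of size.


118 hosts -> /25 (126 usable): 192.168.250.0/25
49 hosts -> /26 (62 usable): 192.168.250.128/26
Allocation: 192.168.250.0/25 (118 hosts, 126 usable); 192.168.250.128/26 (49 hosts, 62 usable)


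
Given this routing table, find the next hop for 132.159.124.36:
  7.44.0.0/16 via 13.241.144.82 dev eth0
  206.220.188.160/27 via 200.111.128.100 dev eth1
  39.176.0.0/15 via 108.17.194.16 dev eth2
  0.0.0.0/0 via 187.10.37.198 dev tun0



Longest prefix match for 132.159.124.36:
  /16 7.44.0.0: no
  /27 206.220.188.160: no
  /15 39.176.0.0: no
  /0 0.0.0.0: MATCH
Selected: next-hop 187.10.37.198 via tun0 (matched /0)


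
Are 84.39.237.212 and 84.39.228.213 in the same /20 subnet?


Mask: 255.255.240.0
84.39.237.212 AND mask = 84.39.224.0
84.39.228.213 AND mask = 84.39.224.0
Yes, same subnet (84.39.224.0)


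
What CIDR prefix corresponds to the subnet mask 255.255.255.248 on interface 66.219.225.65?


Binary: 11111111.11111111.11111111.11111000
Count leading 1s
Prefix: /29


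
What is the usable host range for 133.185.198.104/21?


Network: 133.185.192.0
Broadcast: 133.185.199.255
First usable = network + 1
Last usable = broadcast - 1
Range: 133.185.192.1 to 133.185.199.254


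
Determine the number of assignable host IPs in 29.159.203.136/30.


Host bits = 32 - 30 = 2
Total addresses = 2^2 = 4
Usable = total - 2 (network and broadcast)
Usable hosts: 2


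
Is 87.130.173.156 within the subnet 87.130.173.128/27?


Subnet network: 87.130.173.128
Test IP AND mask: 87.130.173.128
Yes, 87.130.173.156 is in 87.130.173.128/27


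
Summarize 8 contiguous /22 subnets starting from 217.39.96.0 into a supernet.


Original prefix: /22
Number of subnets: 8 = 2^3
New prefix = 22 - 3 = 19
Supernet: 217.39.96.0/19


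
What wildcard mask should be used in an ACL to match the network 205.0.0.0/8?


Subnet mask: 255.0.0.0
Wildcard = 255.255.255.255 - subnet mask
255 - 255 = 0
255 - 0 = 255
255 - 0 = 255
255 - 0 = 255
Wildcard: 0.255.255.255


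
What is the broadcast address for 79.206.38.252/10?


Network: 79.192.0.0/10
Host bits = 22
Set all host bits to 1:
Broadcast: 79.255.255.255


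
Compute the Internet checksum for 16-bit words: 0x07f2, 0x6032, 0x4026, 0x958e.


Sum all words (with carry folding):
+ 0x07f2 = 0x07f2
+ 0x6032 = 0x6824
+ 0x4026 = 0xa84a
+ 0x958e = 0x3dd9
One's complement: ~0x3dd9
Checksum = 0xc226


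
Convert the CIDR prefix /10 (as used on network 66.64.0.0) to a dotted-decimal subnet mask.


/10 means 10 network bits, 22 host bits
Binary: 11111111110000000000000000000000
Mask: 255.192.0.0


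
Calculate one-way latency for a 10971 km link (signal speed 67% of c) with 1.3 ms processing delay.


Speed = 0.67 * 3e5 km/s = 201000 km/s
Propagation delay = 10971 / 201000 = 0.0546 s = 54.5821 ms
Processing delay = 1.3 ms
Total one-way latency = 55.8821 ms


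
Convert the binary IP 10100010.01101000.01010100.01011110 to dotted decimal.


10100010 = 162
01101000 = 104
01010100 = 84
01011110 = 94
IP: 162.104.84.94


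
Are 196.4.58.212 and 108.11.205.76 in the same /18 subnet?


Mask: 255.255.192.0
196.4.58.212 AND mask = 196.4.0.0
108.11.205.76 AND mask = 108.11.192.0
No, different subnets (196.4.0.0 vs 108.11.192.0)


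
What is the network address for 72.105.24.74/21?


IP:   01001000.01101001.00011000.01001010
Mask: 11111111.11111111.11111000.00000000
AND operation:
Net:  01001000.01101001.00011000.00000000
Network: 72.105.24.0/21


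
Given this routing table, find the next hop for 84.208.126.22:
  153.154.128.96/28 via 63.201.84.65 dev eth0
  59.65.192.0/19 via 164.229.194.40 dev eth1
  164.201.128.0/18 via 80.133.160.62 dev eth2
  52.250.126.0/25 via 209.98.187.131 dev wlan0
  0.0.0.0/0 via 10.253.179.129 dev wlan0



Longest prefix match for 84.208.126.22:
  /28 153.154.128.96: no
  /19 59.65.192.0: no
  /18 164.201.128.0: no
  /25 52.250.126.0: no
  /0 0.0.0.0: MATCH
Selected: next-hop 10.253.179.129 via wlan0 (matched /0)


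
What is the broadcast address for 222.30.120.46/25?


Network: 222.30.120.0/25
Host bits = 7
Set all host bits to 1:
Broadcast: 222.30.120.127


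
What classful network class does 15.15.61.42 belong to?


First octet: 15
Binary: 00001111
0xxxxxxx -> Class A (1-126)
Class A, default mask 255.0.0.0 (/8)


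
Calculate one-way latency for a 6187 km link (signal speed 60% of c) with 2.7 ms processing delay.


Speed = 0.6 * 3e5 km/s = 180000 km/s
Propagation delay = 6187 / 180000 = 0.0344 s = 34.3722 ms
Processing delay = 2.7 ms
Total one-way latency = 37.0722 ms


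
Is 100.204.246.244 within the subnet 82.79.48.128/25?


Subnet network: 82.79.48.128
Test IP AND mask: 100.204.246.128
No, 100.204.246.244 is not in 82.79.48.128/25


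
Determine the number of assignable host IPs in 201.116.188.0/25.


Host bits = 32 - 25 = 7
Total addresses = 2^7 = 128
Usable = total - 2 (network and broadcast)
Usable hosts: 126


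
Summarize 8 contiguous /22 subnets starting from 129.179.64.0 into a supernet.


Original prefix: /22
Number of subnets: 8 = 2^3
New prefix = 22 - 3 = 19
Supernet: 129.179.64.0/19


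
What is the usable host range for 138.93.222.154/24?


Network: 138.93.222.0
Broadcast: 138.93.222.255
First usable = network + 1
Last usable = broadcast - 1
Range: 138.93.222.1 to 138.93.222.254


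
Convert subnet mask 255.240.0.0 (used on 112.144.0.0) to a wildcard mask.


Subnet mask: 255.240.0.0
Wildcard = 255.255.255.255 - subnet mask
255 - 255 = 0
255 - 240 = 15
255 - 0 = 255
255 - 0 = 255
Wildcard: 0.15.255.255


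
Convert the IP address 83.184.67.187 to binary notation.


83 = 01010011
184 = 10111000
67 = 01000011
187 = 10111011
Binary: 01010011.10111000.01000011.10111011


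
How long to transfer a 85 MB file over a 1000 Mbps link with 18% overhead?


Effective throughput = 1000 * (1 - 18/100) = 820.0 Mbps
File size in Mb = 85 * 8 = 680 Mb
Time = 680 / 820.0
Time = 0.8293 seconds


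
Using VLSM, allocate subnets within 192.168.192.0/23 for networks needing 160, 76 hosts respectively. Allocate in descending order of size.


160 hosts -> /24 (254 usable): 192.168.192.0/24
76 hosts -> /25 (126 usable): 192.168.193.0/25
Allocation: 192.168.192.0/24 (160 hosts, 254 usable); 192.168.193.0/25 (76 hosts, 126 usable)


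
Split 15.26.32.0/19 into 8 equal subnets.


New prefix = 19 + 3 = 22
Each subnet has 1024 addresses
  15.26.32.0/22
  15.26.36.0/22
  15.26.40.0/22
  15.26.44.0/22
  15.26.48.0/22
  15.26.52.0/22
  15.26.56.0/22
  15.26.60.0/22
Subnets: 15.26.32.0/22, 15.26.36.0/22, 15.26.40.0/22, 15.26.44.0/22, 15.26.48.0/22, 15.26.52.0/22, 15.26.56.0/22, 15.26.60.0/22


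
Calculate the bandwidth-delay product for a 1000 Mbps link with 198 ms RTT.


BDP = bandwidth * RTT
= 1000 Mbps * 198 ms
= 1000 * 1e6 * 198 / 1000 bits
= 198000000 bits
= 24750000 bytes
= 24169.9219 KB
BDP = 198000000 bits (24750000 bytes)


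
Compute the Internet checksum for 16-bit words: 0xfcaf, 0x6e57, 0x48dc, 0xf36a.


Sum all words (with carry folding):
+ 0xfcaf = 0xfcaf
+ 0x6e57 = 0x6b07
+ 0x48dc = 0xb3e3
+ 0xf36a = 0xa74e
One's complement: ~0xa74e
Checksum = 0x58b1


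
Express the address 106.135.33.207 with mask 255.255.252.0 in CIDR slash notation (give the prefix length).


Binary: 11111111.11111111.11111100.00000000
Count leading 1s
Prefix: /22


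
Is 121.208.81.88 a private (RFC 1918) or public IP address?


RFC 1918 private ranges:
  10.0.0.0/8 (10.0.0.0 - 10.255.255.255)
  172.16.0.0/12 (172.16.0.0 - 172.31.255.255)
  192.168.0.0/16 (192.168.0.0 - 192.168.255.255)
Public (not in any RFC 1918 range)


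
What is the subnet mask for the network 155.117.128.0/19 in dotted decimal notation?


/19 means 19 network bits, 13 host bits
Binary: 11111111111111111110000000000000
Mask: 255.255.224.0


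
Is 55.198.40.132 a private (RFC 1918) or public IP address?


RFC 1918 private ranges:
  10.0.0.0/8 (10.0.0.0 - 10.255.255.255)
  172.16.0.0/12 (172.16.0.0 - 172.31.255.255)
  192.168.0.0/16 (192.168.0.0 - 192.168.255.255)
Public (not in any RFC 1918 range)


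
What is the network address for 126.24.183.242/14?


IP:   01111110.00011000.10110111.11110010
Mask: 11111111.11111100.00000000.00000000
AND operation:
Net:  01111110.00011000.00000000.00000000
Network: 126.24.0.0/14


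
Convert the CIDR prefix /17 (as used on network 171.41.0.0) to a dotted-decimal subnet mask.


/17 means 17 network bits, 15 host bits
Binary: 11111111111111111000000000000000
Mask: 255.255.128.0


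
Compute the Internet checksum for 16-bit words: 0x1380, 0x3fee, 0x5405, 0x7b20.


Sum all words (with carry folding):
+ 0x1380 = 0x1380
+ 0x3fee = 0x536e
+ 0x5405 = 0xa773
+ 0x7b20 = 0x2294
One's complement: ~0x2294
Checksum = 0xdd6b


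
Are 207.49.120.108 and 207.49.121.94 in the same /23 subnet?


Mask: 255.255.254.0
207.49.120.108 AND mask = 207.49.120.0
207.49.121.94 AND mask = 207.49.120.0
Yes, same subnet (207.49.120.0)


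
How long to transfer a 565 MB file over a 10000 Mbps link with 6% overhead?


Effective throughput = 10000 * (1 - 6/100) = 9400 Mbps
File size in Mb = 565 * 8 = 4520 Mb
Time = 4520 / 9400
Time = 0.4809 seconds


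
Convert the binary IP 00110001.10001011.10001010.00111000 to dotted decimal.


00110001 = 49
10001011 = 139
10001010 = 138
00111000 = 56
IP: 49.139.138.56


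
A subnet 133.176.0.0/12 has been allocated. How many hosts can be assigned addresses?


Host bits = 32 - 12 = 20
Total addresses = 2^20 = 1048576
Usable = total - 2 (network and broadcast)
Usable hosts: 1048574


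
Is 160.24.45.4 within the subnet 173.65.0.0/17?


Subnet network: 173.65.0.0
Test IP AND mask: 160.24.0.0
No, 160.24.45.4 is not in 173.65.0.0/17


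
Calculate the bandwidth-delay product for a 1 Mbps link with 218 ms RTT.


BDP = bandwidth * RTT
= 1 Mbps * 218 ms
= 1 * 1e6 * 218 / 1000 bits
= 218000 bits
= 27250 bytes
= 26.6113 KB
BDP = 218000 bits (27250 bytes)


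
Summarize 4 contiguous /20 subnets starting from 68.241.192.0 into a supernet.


Original prefix: /20
Number of subnets: 4 = 2^2
New prefix = 20 - 2 = 18
Supernet: 68.241.192.0/18


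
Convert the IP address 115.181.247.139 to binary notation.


115 = 01110011
181 = 10110101
247 = 11110111
139 = 10001011
Binary: 01110011.10110101.11110111.10001011


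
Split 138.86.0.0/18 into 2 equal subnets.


New prefix = 18 + 1 = 19
Each subnet has 8192 addresses
  138.86.0.0/19
  138.86.32.0/19
Subnets: 138.86.0.0/19, 138.86.32.0/19


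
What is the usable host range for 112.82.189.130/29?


Network: 112.82.189.128
Broadcast: 112.82.189.135
First usable = network + 1
Last usable = broadcast - 1
Range: 112.82.189.129 to 112.82.189.134


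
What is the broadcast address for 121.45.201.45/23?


Network: 121.45.200.0/23
Host bits = 9
Set all host bits to 1:
Broadcast: 121.45.201.255


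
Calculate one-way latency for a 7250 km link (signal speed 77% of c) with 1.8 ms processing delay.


Speed = 0.77 * 3e5 km/s = 231000 km/s
Propagation delay = 7250 / 231000 = 0.0314 s = 31.3853 ms
Processing delay = 1.8 ms
Total one-way latency = 33.1853 ms


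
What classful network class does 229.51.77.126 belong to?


First octet: 229
Binary: 11100101
1110xxxx -> Class D (224-239)
Class D (multicast), default mask N/A


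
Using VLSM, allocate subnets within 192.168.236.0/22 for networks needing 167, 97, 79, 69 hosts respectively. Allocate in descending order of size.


167 hosts -> /24 (254 usable): 192.168.236.0/24
97 hosts -> /25 (126 usable): 192.168.237.0/25
79 hosts -> /25 (126 usable): 192.168.237.128/25
69 hosts -> /25 (126 usable): 192.168.238.0/25
Allocation: 192.168.236.0/24 (167 hosts, 254 usable); 192.168.237.0/25 (97 hosts, 126 usable); 192.168.237.128/25 (79 hosts, 126 usable); 192.168.238.0/25 (69 hosts, 126 usable)


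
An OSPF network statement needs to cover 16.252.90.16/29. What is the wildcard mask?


Subnet mask: 255.255.255.248
Wildcard = 255.255.255.255 - subnet mask
255 - 255 = 0
255 - 255 = 0
255 - 255 = 0
255 - 248 = 7
Wildcard: 0.0.0.7


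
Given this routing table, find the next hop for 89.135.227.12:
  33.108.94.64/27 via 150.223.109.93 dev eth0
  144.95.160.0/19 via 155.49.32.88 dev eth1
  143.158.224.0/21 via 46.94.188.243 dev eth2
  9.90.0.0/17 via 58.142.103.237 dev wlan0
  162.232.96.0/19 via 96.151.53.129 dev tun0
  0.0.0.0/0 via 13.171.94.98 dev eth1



Longest prefix match for 89.135.227.12:
  /27 33.108.94.64: no
  /19 144.95.160.0: no
  /21 143.158.224.0: no
  /17 9.90.0.0: no
  /19 162.232.96.0: no
  /0 0.0.0.0: MATCH
Selected: next-hop 13.171.94.98 via eth1 (matched /0)


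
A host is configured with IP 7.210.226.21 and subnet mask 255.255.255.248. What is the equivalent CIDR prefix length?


Binary: 11111111.11111111.11111111.11111000
Count leading 1s
Prefix: /29


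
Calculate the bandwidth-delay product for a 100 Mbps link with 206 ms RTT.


BDP = bandwidth * RTT
= 100 Mbps * 206 ms
= 100 * 1e6 * 206 / 1000 bits
= 20600000 bits
= 2575000 bytes
= 2514.6484 KB
BDP = 20600000 bits (2575000 bytes)


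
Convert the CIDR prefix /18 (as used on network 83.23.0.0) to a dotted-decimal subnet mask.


/18 means 18 network bits, 14 host bits
Binary: 11111111111111111100000000000000
Mask: 255.255.192.0


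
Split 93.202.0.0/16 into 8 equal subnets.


New prefix = 16 + 3 = 19
Each subnet has 8192 addresses
  93.202.0.0/19
  93.202.32.0/19
  93.202.64.0/19
  93.202.96.0/19
  93.202.128.0/19
  93.202.160.0/19
  93.202.192.0/19
  93.202.224.0/19
Subnets: 93.202.0.0/19, 93.202.32.0/19, 93.202.64.0/19, 93.202.96.0/19, 93.202.128.0/19, 93.202.160.0/19, 93.202.192.0/19, 93.202.224.0/19


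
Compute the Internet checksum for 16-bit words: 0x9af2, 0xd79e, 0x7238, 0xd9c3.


Sum all words (with carry folding):
+ 0x9af2 = 0x9af2
+ 0xd79e = 0x7291
+ 0x7238 = 0xe4c9
+ 0xd9c3 = 0xbe8d
One's complement: ~0xbe8d
Checksum = 0x4172


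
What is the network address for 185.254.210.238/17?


IP:   10111001.11111110.11010010.11101110
Mask: 11111111.11111111.10000000.00000000
AND operation:
Net:  10111001.11111110.10000000.00000000
Network: 185.254.128.0/17


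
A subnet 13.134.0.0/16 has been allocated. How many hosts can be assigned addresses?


Host bits = 32 - 16 = 16
Total addresses = 2^16 = 65536
Usable = total - 2 (network and broadcast)
Usable hosts: 65534


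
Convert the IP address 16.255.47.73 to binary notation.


16 = 00010000
255 = 11111111
47 = 00101111
73 = 01001001
Binary: 00010000.11111111.00101111.01001001


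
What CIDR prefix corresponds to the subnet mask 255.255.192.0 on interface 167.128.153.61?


Binary: 11111111.11111111.11000000.00000000
Count leading 1s
Prefix: /18


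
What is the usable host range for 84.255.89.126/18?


Network: 84.255.64.0
Broadcast: 84.255.127.255
First usable = network + 1
Last usable = broadcast - 1
Range: 84.255.64.1 to 84.255.127.254


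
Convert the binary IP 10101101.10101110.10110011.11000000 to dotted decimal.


10101101 = 173
10101110 = 174
10110011 = 179
11000000 = 192
IP: 173.174.179.192


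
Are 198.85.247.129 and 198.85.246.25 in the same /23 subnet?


Mask: 255.255.254.0
198.85.247.129 AND mask = 198.85.246.0
198.85.246.25 AND mask = 198.85.246.0
Yes, same subnet (198.85.246.0)


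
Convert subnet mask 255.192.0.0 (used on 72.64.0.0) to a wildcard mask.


Subnet mask: 255.192.0.0
Wildcard = 255.255.255.255 - subnet mask
255 - 255 = 0
255 - 192 = 63
255 - 0 = 255
255 - 0 = 255
Wildcard: 0.63.255.255


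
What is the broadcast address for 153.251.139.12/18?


Network: 153.251.128.0/18
Host bits = 14
Set all host bits to 1:
Broadcast: 153.251.191.255


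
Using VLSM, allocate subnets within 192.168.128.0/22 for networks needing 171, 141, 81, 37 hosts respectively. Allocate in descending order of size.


171 hosts -> /24 (254 usable): 192.168.128.0/24
141 hosts -> /24 (254 usable): 192.168.129.0/24
81 hosts -> /25 (126 usable): 192.168.130.0/25
37 hosts -> /26 (62 usable): 192.168.130.128/26
Allocation: 192.168.128.0/24 (171 hosts, 254 usable); 192.168.129.0/24 (141 hosts, 254 usable); 192.168.130.0/25 (81 hosts, 126 usable); 192.168.130.128/26 (37 hosts, 62 usable)


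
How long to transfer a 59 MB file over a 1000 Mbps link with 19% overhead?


Effective throughput = 1000 * (1 - 19/100) = 810 Mbps
File size in Mb = 59 * 8 = 472 Mb
Time = 472 / 810
Time = 0.5827 seconds


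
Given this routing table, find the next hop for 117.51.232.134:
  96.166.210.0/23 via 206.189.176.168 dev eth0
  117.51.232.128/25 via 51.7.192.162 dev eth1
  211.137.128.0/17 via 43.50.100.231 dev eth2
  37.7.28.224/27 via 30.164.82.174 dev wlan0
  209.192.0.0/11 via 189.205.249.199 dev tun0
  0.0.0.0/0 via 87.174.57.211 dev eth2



Longest prefix match for 117.51.232.134:
  /23 96.166.210.0: no
  /25 117.51.232.128: MATCH
  /17 211.137.128.0: no
  /27 37.7.28.224: no
  /11 209.192.0.0: no
  /0 0.0.0.0: MATCH
Selected: next-hop 51.7.192.162 via eth1 (matched /25)


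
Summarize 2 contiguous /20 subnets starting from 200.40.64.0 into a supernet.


Original prefix: /20
Number of subnets: 2 = 2^1
New prefix = 20 - 1 = 19
Supernet: 200.40.64.0/19


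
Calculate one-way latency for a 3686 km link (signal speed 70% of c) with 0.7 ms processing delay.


Speed = 0.7 * 3e5 km/s = 210000 km/s
Propagation delay = 3686 / 210000 = 0.0176 s = 17.5524 ms
Processing delay = 0.7 ms
Total one-way latency = 18.2524 ms


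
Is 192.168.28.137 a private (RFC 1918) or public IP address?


RFC 1918 private ranges:
  10.0.0.0/8 (10.0.0.0 - 10.255.255.255)
  172.16.0.0/12 (172.16.0.0 - 172.31.255.255)
  192.168.0.0/16 (192.168.0.0 - 192.168.255.255)
Private (in 192.168.0.0/16)


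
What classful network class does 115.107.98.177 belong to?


First octet: 115
Binary: 01110011
0xxxxxxx -> Class A (1-126)
Class A, default mask 255.0.0.0 (/8)


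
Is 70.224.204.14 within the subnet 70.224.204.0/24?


Subnet network: 70.224.204.0
Test IP AND mask: 70.224.204.0
Yes, 70.224.204.14 is in 70.224.204.0/24


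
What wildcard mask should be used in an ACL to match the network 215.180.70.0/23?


Subnet mask: 255.255.254.0
Wildcard = 255.255.255.255 - subnet mask
255 - 255 = 0
255 - 255 = 0
255 - 254 = 1
255 - 0 = 255
Wildcard: 0.0.1.255


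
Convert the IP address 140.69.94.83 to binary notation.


140 = 10001100
69 = 01000101
94 = 01011110
83 = 01010011
Binary: 10001100.01000101.01011110.01010011


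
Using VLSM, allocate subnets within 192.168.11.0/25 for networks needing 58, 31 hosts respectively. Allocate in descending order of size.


58 hosts -> /26 (62 usable): 192.168.11.0/26
31 hosts -> /26 (62 usable): 192.168.11.64/26
Allocation: 192.168.11.0/26 (58 hosts, 62 usable); 192.168.11.64/26 (31 hosts, 62 usable)


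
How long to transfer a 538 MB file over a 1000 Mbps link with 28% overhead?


Effective throughput = 1000 * (1 - 28/100) = 720 Mbps
File size in Mb = 538 * 8 = 4304 Mb
Time = 4304 / 720
Time = 5.9778 seconds


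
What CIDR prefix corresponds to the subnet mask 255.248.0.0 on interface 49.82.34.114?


Binary: 11111111.11111000.00000000.00000000
Count leading 1s
Prefix: /13


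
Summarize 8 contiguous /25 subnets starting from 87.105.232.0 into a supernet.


Original prefix: /25
Number of subnets: 8 = 2^3
New prefix = 25 - 3 = 22
Supernet: 87.105.232.0/22


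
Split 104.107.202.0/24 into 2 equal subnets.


New prefix = 24 + 1 = 25
Each subnet has 128 addresses
  104.107.202.0/25
  104.107.202.128/25
Subnets: 104.107.202.0/25, 104.107.202.128/25


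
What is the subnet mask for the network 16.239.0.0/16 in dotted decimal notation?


/16 means 16 network bits, 16 host bits
Binary: 11111111111111110000000000000000
Mask: 255.255.0.0


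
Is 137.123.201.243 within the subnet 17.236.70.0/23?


Subnet network: 17.236.70.0
Test IP AND mask: 137.123.200.0
No, 137.123.201.243 is not in 17.236.70.0/23


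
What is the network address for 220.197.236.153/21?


IP:   11011100.11000101.11101100.10011001
Mask: 11111111.11111111.11111000.00000000
AND operation:
Net:  11011100.11000101.11101000.00000000
Network: 220.197.232.0/21


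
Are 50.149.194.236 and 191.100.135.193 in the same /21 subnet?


Mask: 255.255.248.0
50.149.194.236 AND mask = 50.149.192.0
191.100.135.193 AND mask = 191.100.128.0
No, different subnets (50.149.192.0 vs 191.100.128.0)


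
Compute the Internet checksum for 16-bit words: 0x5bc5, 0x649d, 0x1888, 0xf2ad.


Sum all words (with carry folding):
+ 0x5bc5 = 0x5bc5
+ 0x649d = 0xc062
+ 0x1888 = 0xd8ea
+ 0xf2ad = 0xcb98
One's complement: ~0xcb98
Checksum = 0x3467


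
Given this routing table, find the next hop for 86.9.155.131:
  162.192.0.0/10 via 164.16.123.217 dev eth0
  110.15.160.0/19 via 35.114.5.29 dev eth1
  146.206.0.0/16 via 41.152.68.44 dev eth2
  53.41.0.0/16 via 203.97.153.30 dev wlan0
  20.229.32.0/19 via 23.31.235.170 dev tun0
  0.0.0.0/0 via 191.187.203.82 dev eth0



Longest prefix match for 86.9.155.131:
  /10 162.192.0.0: no
  /19 110.15.160.0: no
  /16 146.206.0.0: no
  /16 53.41.0.0: no
  /19 20.229.32.0: no
  /0 0.0.0.0: MATCH
Selected: next-hop 191.187.203.82 via eth0 (matched /0)


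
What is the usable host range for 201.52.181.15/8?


Network: 201.0.0.0
Broadcast: 201.255.255.255
First usable = network + 1
Last usable = broadcast - 1
Range: 201.0.0.1 to 201.255.255.254


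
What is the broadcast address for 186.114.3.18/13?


Network: 186.112.0.0/13
Host bits = 19
Set all host bits to 1:
Broadcast: 186.119.255.255


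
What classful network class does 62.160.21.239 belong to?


First octet: 62
Binary: 00111110
0xxxxxxx -> Class A (1-126)
Class A, default mask 255.0.0.0 (/8)


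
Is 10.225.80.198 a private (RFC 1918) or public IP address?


RFC 1918 private ranges:
  10.0.0.0/8 (10.0.0.0 - 10.255.255.255)
  172.16.0.0/12 (172.16.0.0 - 172.31.255.255)
  192.168.0.0/16 (192.168.0.0 - 192.168.255.255)
Private (in 10.0.0.0/8)


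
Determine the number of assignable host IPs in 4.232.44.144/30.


Host bits = 32 - 30 = 2
Total addresses = 2^2 = 4
Usable = total - 2 (network and broadcast)
Usable hosts: 2


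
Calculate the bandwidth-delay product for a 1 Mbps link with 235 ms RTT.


BDP = bandwidth * RTT
= 1 Mbps * 235 ms
= 1 * 1e6 * 235 / 1000 bits
= 235000 bits
= 29375 bytes
= 28.6865 KB
BDP = 235000 bits (29375 bytes)


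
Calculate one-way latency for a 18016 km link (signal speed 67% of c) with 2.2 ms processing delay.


Speed = 0.67 * 3e5 km/s = 201000 km/s
Propagation delay = 18016 / 201000 = 0.0896 s = 89.6318 ms
Processing delay = 2.2 ms
Total one-way latency = 91.8318 ms


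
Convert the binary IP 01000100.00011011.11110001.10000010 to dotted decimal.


01000100 = 68
00011011 = 27
11110001 = 241
10000010 = 130
IP: 68.27.241.130


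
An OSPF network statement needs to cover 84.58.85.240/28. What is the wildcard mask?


Subnet mask: 255.255.255.240
Wildcard = 255.255.255.255 - subnet mask
255 - 255 = 0
255 - 255 = 0
255 - 255 = 0
255 - 240 = 15
Wildcard: 0.0.0.15


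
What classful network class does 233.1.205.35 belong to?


First octet: 233
Binary: 11101001
1110xxxx -> Class D (224-239)
Class D (multicast), default mask N/A


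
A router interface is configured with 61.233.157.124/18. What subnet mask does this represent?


/18 means 18 network bits, 14 host bits
Binary: 11111111111111111100000000000000
Mask: 255.255.192.0


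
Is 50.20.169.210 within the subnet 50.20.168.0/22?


Subnet network: 50.20.168.0
Test IP AND mask: 50.20.168.0
Yes, 50.20.169.210 is in 50.20.168.0/22


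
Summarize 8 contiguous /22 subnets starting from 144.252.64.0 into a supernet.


Original prefix: /22
Number of subnets: 8 = 2^3
New prefix = 22 - 3 = 19
Supernet: 144.252.64.0/19


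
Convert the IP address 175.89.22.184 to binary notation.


175 = 10101111
89 = 01011001
22 = 00010110
184 = 10111000
Binary: 10101111.01011001.00010110.10111000


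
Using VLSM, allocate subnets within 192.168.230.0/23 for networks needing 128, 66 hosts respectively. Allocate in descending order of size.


128 hosts -> /24 (254 usable): 192.168.230.0/24
66 hosts -> /25 (126 usable): 192.168.231.0/25
Allocation: 192.168.230.0/24 (128 hosts, 254 usable); 192.168.231.0/25 (66 hosts, 126 usable)


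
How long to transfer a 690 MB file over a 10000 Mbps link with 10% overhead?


Effective throughput = 10000 * (1 - 10/100) = 9000 Mbps
File size in Mb = 690 * 8 = 5520 Mb
Time = 5520 / 9000
Time = 0.6133 seconds


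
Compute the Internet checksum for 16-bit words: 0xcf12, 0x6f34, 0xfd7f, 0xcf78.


Sum all words (with carry folding):
+ 0xcf12 = 0xcf12
+ 0x6f34 = 0x3e47
+ 0xfd7f = 0x3bc7
+ 0xcf78 = 0x0b40
One's complement: ~0x0b40
Checksum = 0xf4bf


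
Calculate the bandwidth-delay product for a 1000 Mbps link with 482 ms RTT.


BDP = bandwidth * RTT
= 1000 Mbps * 482 ms
= 1000 * 1e6 * 482 / 1000 bits
= 482000000 bits
= 60250000 bytes
= 58837.8906 KB
BDP = 482000000 bits (60250000 bytes)


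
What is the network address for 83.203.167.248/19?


IP:   01010011.11001011.10100111.11111000
Mask: 11111111.11111111.11100000.00000000
AND operation:
Net:  01010011.11001011.10100000.00000000
Network: 83.203.160.0/19


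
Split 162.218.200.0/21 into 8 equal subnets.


New prefix = 21 + 3 = 24
Each subnet has 256 addresses
  162.218.200.0/24
  162.218.201.0/24
  162.218.202.0/24
  162.218.203.0/24
  162.218.204.0/24
  162.218.205.0/24
  162.218.206.0/24
  162.218.207.0/24
Subnets: 162.218.200.0/24, 162.218.201.0/24, 162.218.202.0/24, 162.218.203.0/24, 162.218.204.0/24, 162.218.205.0/24, 162.218.206.0/24, 162.218.207.0/24


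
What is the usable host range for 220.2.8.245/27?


Network: 220.2.8.224
Broadcast: 220.2.8.255
First usable = network + 1
Last usable = broadcast - 1
Range: 220.2.8.225 to 220.2.8.254


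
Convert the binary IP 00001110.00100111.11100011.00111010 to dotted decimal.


00001110 = 14
00100111 = 39
11100011 = 227
00111010 = 58
IP: 14.39.227.58


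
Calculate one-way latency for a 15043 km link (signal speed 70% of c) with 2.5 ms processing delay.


Speed = 0.7 * 3e5 km/s = 210000 km/s
Propagation delay = 15043 / 210000 = 0.0716 s = 71.6333 ms
Processing delay = 2.5 ms
Total one-way latency = 74.1333 ms


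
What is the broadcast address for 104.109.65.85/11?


Network: 104.96.0.0/11
Host bits = 21
Set all host bits to 1:
Broadcast: 104.127.255.255


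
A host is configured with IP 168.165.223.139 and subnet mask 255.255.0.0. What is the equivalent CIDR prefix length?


Binary: 11111111.11111111.00000000.00000000
Count leading 1s
Prefix: /16


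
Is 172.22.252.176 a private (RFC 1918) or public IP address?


RFC 1918 private ranges:
  10.0.0.0/8 (10.0.0.0 - 10.255.255.255)
  172.16.0.0/12 (172.16.0.0 - 172.31.255.255)
  192.168.0.0/16 (192.168.0.0 - 192.168.255.255)
Private (in 172.16.0.0/12)


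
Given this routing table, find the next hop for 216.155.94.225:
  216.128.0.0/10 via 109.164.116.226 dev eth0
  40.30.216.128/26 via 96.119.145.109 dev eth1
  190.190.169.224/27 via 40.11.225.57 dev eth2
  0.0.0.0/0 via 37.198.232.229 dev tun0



Longest prefix match for 216.155.94.225:
  /10 216.128.0.0: MATCH
  /26 40.30.216.128: no
  /27 190.190.169.224: no
  /0 0.0.0.0: MATCH
Selected: next-hop 109.164.116.226 via eth0 (matched /10)


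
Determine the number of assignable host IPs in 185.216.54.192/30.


Host bits = 32 - 30 = 2
Total addresses = 2^2 = 4
Usable = total - 2 (network and broadcast)
Usable hosts: 2


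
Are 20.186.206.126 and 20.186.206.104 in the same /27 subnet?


Mask: 255.255.255.224
20.186.206.126 AND mask = 20.186.206.96
20.186.206.104 AND mask = 20.186.206.96
Yes, same subnet (20.186.206.96)


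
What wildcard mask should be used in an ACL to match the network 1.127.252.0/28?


Subnet mask: 255.255.255.240
Wildcard = 255.255.255.255 - subnet mask
255 - 255 = 0
255 - 255 = 0
255 - 255 = 0
255 - 240 = 15
Wildcard: 0.0.0.15


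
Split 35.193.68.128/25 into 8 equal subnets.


New prefix = 25 + 3 = 28
Each subnet has 16 addresses
  35.193.68.128/28
  35.193.68.144/28
  35.193.68.160/28
  35.193.68.176/28
  35.193.68.192/28
  35.193.68.208/28
  35.193.68.224/28
  35.193.68.240/28
Subnets: 35.193.68.128/28, 35.193.68.144/28, 35.193.68.160/28, 35.193.68.176/28, 35.193.68.192/28, 35.193.68.208/28, 35.193.68.224/28, 35.193.68.240/28


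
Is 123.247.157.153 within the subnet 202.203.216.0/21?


Subnet network: 202.203.216.0
Test IP AND mask: 123.247.152.0
No, 123.247.157.153 is not in 202.203.216.0/21


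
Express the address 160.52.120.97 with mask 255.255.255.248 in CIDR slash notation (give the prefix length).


Binary: 11111111.11111111.11111111.11111000
Count leading 1s
Prefix: /29


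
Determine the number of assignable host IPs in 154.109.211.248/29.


Host bits = 32 - 29 = 3
Total addresses = 2^3 = 8
Usable = total - 2 (network and broadcast)
Usable hosts: 6


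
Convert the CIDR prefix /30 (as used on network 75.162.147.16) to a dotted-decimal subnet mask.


/30 means 30 network bits, 2 host bits
Binary: 11111111111111111111111111111100
Mask: 255.255.255.252


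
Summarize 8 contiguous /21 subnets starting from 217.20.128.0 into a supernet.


Original prefix: /21
Number of subnets: 8 = 2^3
New prefix = 21 - 3 = 18
Supernet: 217.20.128.0/18


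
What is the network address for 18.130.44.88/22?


IP:   00010010.10000010.00101100.01011000
Mask: 11111111.11111111.11111100.00000000
AND operation:
Net:  00010010.10000010.00101100.00000000
Network: 18.130.44.0/22


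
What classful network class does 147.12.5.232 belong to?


First octet: 147
Binary: 10010011
10xxxxxx -> Class B (128-191)
Class B, default mask 255.255.0.0 (/16)


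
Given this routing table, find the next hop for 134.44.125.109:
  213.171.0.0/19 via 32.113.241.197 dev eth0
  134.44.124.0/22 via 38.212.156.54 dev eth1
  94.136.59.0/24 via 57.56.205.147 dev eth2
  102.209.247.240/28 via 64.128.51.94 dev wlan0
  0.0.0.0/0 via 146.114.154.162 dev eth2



Longest prefix match for 134.44.125.109:
  /19 213.171.0.0: no
  /22 134.44.124.0: MATCH
  /24 94.136.59.0: no
  /28 102.209.247.240: no
  /0 0.0.0.0: MATCH
Selected: next-hop 38.212.156.54 via eth1 (matched /22)


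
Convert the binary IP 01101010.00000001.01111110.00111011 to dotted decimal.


01101010 = 106
00000001 = 1
01111110 = 126
00111011 = 59
IP: 106.1.126.59


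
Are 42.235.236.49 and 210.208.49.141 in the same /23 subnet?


Mask: 255.255.254.0
42.235.236.49 AND mask = 42.235.236.0
210.208.49.141 AND mask = 210.208.48.0
No, different subnets (42.235.236.0 vs 210.208.48.0)


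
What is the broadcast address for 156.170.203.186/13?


Network: 156.168.0.0/13
Host bits = 19
Set all host bits to 1:
Broadcast: 156.175.255.255


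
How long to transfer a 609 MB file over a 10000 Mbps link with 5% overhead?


Effective throughput = 10000 * (1 - 5/100) = 9500 Mbps
File size in Mb = 609 * 8 = 4872 Mb
Time = 4872 / 9500
Time = 0.5128 seconds


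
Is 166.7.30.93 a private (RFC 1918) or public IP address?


RFC 1918 private ranges:
  10.0.0.0/8 (10.0.0.0 - 10.255.255.255)
  172.16.0.0/12 (172.16.0.0 - 172.31.255.255)
  192.168.0.0/16 (192.168.0.0 - 192.168.255.255)
Public (not in any RFC 1918 range)


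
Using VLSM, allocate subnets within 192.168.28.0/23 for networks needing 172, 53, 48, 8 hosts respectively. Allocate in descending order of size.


172 hosts -> /24 (254 usable): 192.168.28.0/24
53 hosts -> /26 (62 usable): 192.168.29.0/26
48 hosts -> /26 (62 usable): 192.168.29.64/26
8 hosts -> /28 (14 usable): 192.168.29.128/28
Allocation: 192.168.28.0/24 (172 hosts, 254 usable); 192.168.29.0/26 (53 hosts, 62 usable); 192.168.29.64/26 (48 hosts, 62 usable); 192.168.29.128/28 (8 hosts, 14 usable)


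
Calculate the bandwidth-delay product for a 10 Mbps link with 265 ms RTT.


BDP = bandwidth * RTT
= 10 Mbps * 265 ms
= 10 * 1e6 * 265 / 1000 bits
= 2650000 bits
= 331250 bytes
= 323.4863 KB
BDP = 2650000 bits (331250 bytes)


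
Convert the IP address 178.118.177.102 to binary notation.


178 = 10110010
118 = 01110110
177 = 10110001
102 = 01100110
Binary: 10110010.01110110.10110001.01100110


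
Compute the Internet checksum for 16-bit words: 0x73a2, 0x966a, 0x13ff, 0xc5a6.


Sum all words (with carry folding):
+ 0x73a2 = 0x73a2
+ 0x966a = 0x0a0d
+ 0x13ff = 0x1e0c
+ 0xc5a6 = 0xe3b2
One's complement: ~0xe3b2
Checksum = 0x1c4d


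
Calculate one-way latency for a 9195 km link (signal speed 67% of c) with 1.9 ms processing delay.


Speed = 0.67 * 3e5 km/s = 201000 km/s
Propagation delay = 9195 / 201000 = 0.0457 s = 45.7463 ms
Processing delay = 1.9 ms
Total one-way latency = 47.6463 ms


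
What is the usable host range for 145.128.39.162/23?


Network: 145.128.38.0
Broadcast: 145.128.39.255
First usable = network + 1
Last usable = broadcast - 1
Range: 145.128.38.1 to 145.128.39.254


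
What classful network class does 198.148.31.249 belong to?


First octet: 198
Binary: 11000110
110xxxxx -> Class C (192-223)
Class C, default mask 255.255.255.0 (/24)


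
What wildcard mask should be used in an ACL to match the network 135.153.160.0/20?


Subnet mask: 255.255.240.0
Wildcard = 255.255.255.255 - subnet mask
255 - 255 = 0
255 - 255 = 0
255 - 240 = 15
255 - 0 = 255
Wildcard: 0.0.15.255


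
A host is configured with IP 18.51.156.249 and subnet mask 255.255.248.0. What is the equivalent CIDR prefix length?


Binary: 11111111.11111111.11111000.00000000
Count leading 1s
Prefix: /21


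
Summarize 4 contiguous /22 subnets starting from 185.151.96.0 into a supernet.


Original prefix: /22
Number of subnets: 4 = 2^2
New prefix = 22 - 2 = 20
Supernet: 185.151.96.0/20


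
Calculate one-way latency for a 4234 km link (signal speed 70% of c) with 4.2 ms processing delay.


Speed = 0.7 * 3e5 km/s = 210000 km/s
Propagation delay = 4234 / 210000 = 0.0202 s = 20.1619 ms
Processing delay = 4.2 ms
Total one-way latency = 24.3619 ms


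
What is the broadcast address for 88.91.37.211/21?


Network: 88.91.32.0/21
Host bits = 11
Set all host bits to 1:
Broadcast: 88.91.39.255


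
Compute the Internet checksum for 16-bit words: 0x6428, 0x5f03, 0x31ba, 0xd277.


Sum all words (with carry folding):
+ 0x6428 = 0x6428
+ 0x5f03 = 0xc32b
+ 0x31ba = 0xf4e5
+ 0xd277 = 0xc75d
One's complement: ~0xc75d
Checksum = 0x38a2


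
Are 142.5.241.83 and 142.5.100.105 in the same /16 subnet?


Mask: 255.255.0.0
142.5.241.83 AND mask = 142.5.0.0
142.5.100.105 AND mask = 142.5.0.0
Yes, same subnet (142.5.0.0)


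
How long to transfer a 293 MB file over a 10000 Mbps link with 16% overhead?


Effective throughput = 10000 * (1 - 16/100) = 8400 Mbps
File size in Mb = 293 * 8 = 2344 Mb
Time = 2344 / 8400
Time = 0.279 seconds


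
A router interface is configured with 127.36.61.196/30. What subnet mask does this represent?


/30 means 30 network bits, 2 host bits
Binary: 11111111111111111111111111111100
Mask: 255.255.255.252


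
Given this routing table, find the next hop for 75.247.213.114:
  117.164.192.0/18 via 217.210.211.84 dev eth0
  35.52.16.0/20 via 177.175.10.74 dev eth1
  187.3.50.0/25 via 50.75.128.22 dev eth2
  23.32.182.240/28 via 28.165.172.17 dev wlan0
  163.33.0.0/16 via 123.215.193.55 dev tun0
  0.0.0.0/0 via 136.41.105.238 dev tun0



Longest prefix match for 75.247.213.114:
  /18 117.164.192.0: no
  /20 35.52.16.0: no
  /25 187.3.50.0: no
  /28 23.32.182.240: no
  /16 163.33.0.0: no
  /0 0.0.0.0: MATCH
Selected: next-hop 136.41.105.238 via tun0 (matched /0)


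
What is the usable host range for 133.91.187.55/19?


Network: 133.91.160.0
Broadcast: 133.91.191.255
First usable = network + 1
Last usable = broadcast - 1
Range: 133.91.160.1 to 133.91.191.254


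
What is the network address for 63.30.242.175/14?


IP:   00111111.00011110.11110010.10101111
Mask: 11111111.11111100.00000000.00000000
AND operation:
Net:  00111111.00011100.00000000.00000000
Network: 63.28.0.0/14


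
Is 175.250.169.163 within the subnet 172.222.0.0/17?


Subnet network: 172.222.0.0
Test IP AND mask: 175.250.128.0
No, 175.250.169.163 is not in 172.222.0.0/17
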